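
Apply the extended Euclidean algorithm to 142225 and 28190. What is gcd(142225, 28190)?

Apply Euclid's algorithm to 142225 and 28190:
142225 = 5*28190 + 1275
28190 = 22*1275 + 140
1275 = 9*140 + 15
140 = 9*15 + 5
15 = 3*5 + 0
gcd(142225, 28190) = 5.
Working backward:
5 = 140 − 9·15
5 = −9·1275 + 82·140
5 = 82·28190 − 1813·1275
5 = −1813·142225 + 9147·28190
So 5 = (-1813)·142225 + (9147)·28190.

5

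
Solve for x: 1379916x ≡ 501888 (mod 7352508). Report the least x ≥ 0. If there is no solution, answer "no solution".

103368

First find gcd(1379916, 7352508):
7352508 = 5×1379916 + 452928
1379916 = 3×452928 + 21132
452928 = 21×21132 + 9156
21132 = 2×9156 + 2820
9156 = 3×2820 + 696
2820 = 4×696 + 36
696 = 19×36 + 12
36 = 3×12 + 0
gcd = 12 and 12 | 501888, so solutions exist. Divide through by 12: 114993x ≡ 41824 (mod 612709).
Now find 114993⁻¹ mod 612709:
612709 = 5·114993 + 37744
114993 = 3·37744 + 1761
37744 = 21·1761 + 763
1761 = 2·763 + 235
763 = 3·235 + 58
235 = 4·58 + 3
58 = 19·3 + 1
3 = 3·1 + 0
Back-substitute:
1 = 58 − 19·3
1 = −19·235 + 77·58
1 = 77·763 − 250·235
1 = −250·1761 + 577·763
1 = 577·37744 − 12367·1761
1 = −12367·114993 + 37678·37744
1 = 37678·612709 − 200757·114993
So 114993·(-200757) ≡ 1 (mod 612709), i.e. 114993⁻¹ ≡ 411952.
Then x ≡ 411952·41824 ≡ 103368 (mod 612709); the smallest non-negative solution is x = 103368.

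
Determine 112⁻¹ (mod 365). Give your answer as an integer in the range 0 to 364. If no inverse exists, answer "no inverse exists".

88

gcd(365, 112) by repeated division:
365 = 3×112 + 29
112 = 3×29 + 25
29 = 1×25 + 4
25 = 6×4 + 1
4 = 4×1 + 0
The gcd is 1. Working backward:
1 = 25 − 6·4
1 = −6·29 + 7·25
1 = 7·112 − 27·29
1 = −27·365 + 88·112
So 112·88 ≡ 1 (mod 365).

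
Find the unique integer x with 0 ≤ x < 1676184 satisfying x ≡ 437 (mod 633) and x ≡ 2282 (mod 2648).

Write x = 437 + 633·k. Then 633·k ≡ 2282 − 437 ≡ 1845 (mod 2648).
Need 633⁻¹ mod 2648. Extended Euclid on (2648, 633):
2648 = 4·633 + 116
633 = 5·116 + 53
116 = 2·53 + 10
53 = 5·10 + 3
10 = 3·3 + 1
3 = 3·1 + 0
Back-substitute:
1 = 10 − 3·3
1 = −3·53 + 16·10
1 = 16·116 − 35·53
1 = −35·633 + 191·116
1 = 191·2648 − 799·633
633⁻¹ ≡ 1849 (mod 2648), so k ≡ 1849·1845 ≡ 781 (mod 2648).
x = 437 + 633·781 = 494810.

494810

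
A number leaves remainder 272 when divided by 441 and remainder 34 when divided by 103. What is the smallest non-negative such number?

Write x = 272 + 441·k. Then 441·k ≡ 34 − 272 ≡ 71 (mod 103).
Need 441⁻¹ mod 103. Extended Euclid on (103, 29):
103 = 3×29 + 16
29 = 1×16 + 13
16 = 1×13 + 3
13 = 4×3 + 1
3 = 3×1 + 0
Back-substitute:
1 = 13 − 4·3
1 = −4·16 + 5·13
1 = 5·29 − 9·16
1 = −9·103 + 32·29
441⁻¹ ≡ 32 (mod 103), so k ≡ 32·71 ≡ 6 (mod 103).
x = 272 + 441·6 = 2918.

2918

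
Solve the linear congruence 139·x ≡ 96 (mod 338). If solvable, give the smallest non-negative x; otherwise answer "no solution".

132

First find gcd(139, 338):
338 = 2·139 + 60
139 = 2·60 + 19
60 = 3·19 + 3
19 = 6·3 + 1
3 = 3·1 + 0
gcd = 1, so a unique solution mod 338 exists.
Back-substitute for the Bézout coefficients:
1 = 19 − 6·3
1 = −6·60 + 19·19
1 = 19·139 − 44·60
1 = −44·338 + 107·139
So 139·(107) ≡ 1 (mod 338), giving 139⁻¹ ≡ 107.
x ≡ 139⁻¹·96 ≡ 107·96 ≡ 132 (mod 338).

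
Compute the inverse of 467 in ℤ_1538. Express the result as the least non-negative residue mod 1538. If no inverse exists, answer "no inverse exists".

1291

gcd(1538, 467) by repeated division:
1538 = 3·467 + 137
467 = 3·137 + 56
137 = 2·56 + 25
56 = 2·25 + 6
25 = 4·6 + 1
6 = 6·1 + 0
Since gcd(467, 1538) = 1, back-substitute to write 1 as a combination:
1 = 25 − 4·6
1 = −4·56 + 9·25
1 = 9·137 − 22·56
1 = −22·467 + 75·137
1 = 75·1538 − 247·467
Thus 467·(-247) ≡ 1 (mod 1538); reducing, -247 mod 1538 = 1291.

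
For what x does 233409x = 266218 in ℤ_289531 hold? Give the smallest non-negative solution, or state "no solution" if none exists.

no solution

gcd(233409, 289531):
289531 = 1*233409 + 56122
233409 = 4*56122 + 8921
56122 = 6*8921 + 2596
8921 = 3*2596 + 1133
2596 = 2*1133 + 330
1133 = 3*330 + 143
330 = 2*143 + 44
143 = 3*44 + 11
44 = 4*11 + 0
gcd = 11, but 11 ∤ 266218, so the congruence has no solution.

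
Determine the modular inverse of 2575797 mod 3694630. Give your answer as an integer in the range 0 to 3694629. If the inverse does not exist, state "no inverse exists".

Apply the Euclidean algorithm to 3694630 and 2575797:
3694630 = 1*2575797 + 1118833
2575797 = 2*1118833 + 338131
1118833 = 3*338131 + 104440
338131 = 3*104440 + 24811
104440 = 4*24811 + 5196
24811 = 4*5196 + 4027
5196 = 1*4027 + 1169
4027 = 3*1169 + 520
1169 = 2*520 + 129
520 = 4*129 + 4
129 = 32*4 + 1
4 = 4*1 + 0
Since gcd(2575797, 3694630) = 1, back-substitute to write 1 as a combination:
1 = 129 − 32·4
1 = −32·520 + 129·129
1 = 129·1169 − 290·520
1 = −290·4027 + 999·1169
1 = 999·5196 − 1289·4027
1 = −1289·24811 + 6155·5196
1 = 6155·104440 − 25909·24811
1 = −25909·338131 + 83882·104440
1 = 83882·1118833 − 277555·338131
1 = −277555·2575797 + 638992·1118833
1 = 638992·3694630 − 916547·2575797
Hence 2575797⁻¹ ≡ -916547 ≡ 2778083 (mod 3694630).

2778083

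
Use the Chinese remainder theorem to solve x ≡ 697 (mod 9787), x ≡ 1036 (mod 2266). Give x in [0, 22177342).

12244234

Write x = 697 + 9787·k. Then 9787·k ≡ 1036 − 697 ≡ 339 (mod 2266).
Need 9787⁻¹ mod 2266. Extended Euclid on (2266, 723):
2266 = 3·723 + 97
723 = 7·97 + 44
97 = 2·44 + 9
44 = 4·9 + 8
9 = 1·8 + 1
8 = 8·1 + 0
Back-substitute:
1 = 9 − 8
1 = −44 + 5·9
1 = 5·97 − 11·44
1 = −11·723 + 82·97
1 = 82·2266 − 257·723
9787⁻¹ ≡ 2009 (mod 2266), so k ≡ 2009·339 ≡ 1251 (mod 2266).
x = 697 + 9787·1251 = 12244234.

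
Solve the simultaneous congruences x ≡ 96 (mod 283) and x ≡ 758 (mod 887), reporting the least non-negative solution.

Write x = 96 + 283·k. Then 283·k ≡ 758 − 96 ≡ 662 (mod 887).
Need 283⁻¹ mod 887. Extended Euclid on (887, 283):
887 = 3*283 + 38
283 = 7*38 + 17
38 = 2*17 + 4
17 = 4*4 + 1
4 = 4*1 + 0
Back-substitute:
1 = 17 − 4·4
1 = −4·38 + 9·17
1 = 9·283 − 67·38
1 = −67·887 + 210·283
283⁻¹ ≡ 210 (mod 887), so k ≡ 210·662 ≡ 648 (mod 887).
x = 96 + 283·648 = 183480.

183480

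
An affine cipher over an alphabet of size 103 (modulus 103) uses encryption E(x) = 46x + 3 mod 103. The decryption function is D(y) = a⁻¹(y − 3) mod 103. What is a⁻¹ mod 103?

gcd(103, 46) by repeated division:
103 = 2×46 + 11
46 = 4×11 + 2
11 = 5×2 + 1
2 = 2×1 + 0
Since gcd(46, 103) = 1, back-substitute to write 1 as a combination:
1 = 11 − 5·2
1 = −5·46 + 21·11
1 = 21·103 − 47·46
Hence 46⁻¹ ≡ -47 ≡ 56 (mod 103).

56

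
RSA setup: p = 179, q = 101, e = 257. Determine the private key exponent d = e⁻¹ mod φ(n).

φ(n) = (p−1)(q−1) = 178·100 = 17800.
Need d with 257·d ≡ 1 (mod 17800). Apply the extended Euclidean algorithm:
17800 = 69*257 + 67
257 = 3*67 + 56
67 = 1*56 + 11
56 = 5*11 + 1
11 = 11*1 + 0
Back-substitute:
1 = 56 − 5·11
1 = −5·67 + 6·56
1 = 6·257 − 23·67
1 = −23·17800 + 1593·257
So 257·1593 ≡ 1 (mod 17800), hence d = 1593.

1593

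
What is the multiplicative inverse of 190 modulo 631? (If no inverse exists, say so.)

362

gcd(631, 190) by repeated division:
631 = 3×190 + 61
190 = 3×61 + 7
61 = 8×7 + 5
7 = 1×5 + 2
5 = 2×2 + 1
2 = 2×1 + 0
The gcd is 1. Working backward:
1 = 5 − 2·2
1 = −2·7 + 3·5
1 = 3·61 − 26·7
1 = −26·190 + 81·61
1 = 81·631 − 269·190
So 190·(-269) ≡ 1 (mod 631), and -269 ≡ 362 (mod 631).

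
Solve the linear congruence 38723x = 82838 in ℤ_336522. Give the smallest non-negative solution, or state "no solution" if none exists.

315076

First find gcd(38723, 336522):
336522 = 8*38723 + 26738
38723 = 1*26738 + 11985
26738 = 2*11985 + 2768
11985 = 4*2768 + 913
2768 = 3*913 + 29
913 = 31*29 + 14
29 = 2*14 + 1
14 = 14*1 + 0
gcd = 1, so a unique solution mod 336522 exists.
Back-substitute for the Bézout coefficients:
1 = 29 − 2·14
1 = −2·913 + 63·29
1 = 63·2768 − 191·913
1 = −191·11985 + 827·2768
1 = 827·26738 − 1845·11985
1 = −1845·38723 + 2672·26738
1 = 2672·336522 − 23221·38723
So 38723·(-23221) ≡ 1 (mod 336522), giving 38723⁻¹ ≡ 313301.
x ≡ 38723⁻¹·82838 ≡ 313301·82838 ≡ 315076 (mod 336522).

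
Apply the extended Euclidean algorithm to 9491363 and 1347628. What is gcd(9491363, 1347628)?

1

Euclidean algorithm:
9491363 = 7×1347628 + 57967
1347628 = 23×57967 + 14387
57967 = 4×14387 + 419
14387 = 34×419 + 141
419 = 2×141 + 137
141 = 1×137 + 4
137 = 34×4 + 1
4 = 4×1 + 0
gcd(9491363, 1347628) = 1.
Express as a combination:
1 = 137 − 34·4
1 = −34·141 + 35·137
1 = 35·419 − 104·141
1 = −104·14387 + 3571·419
1 = 3571·57967 − 14388·14387
1 = −14388·1347628 + 334495·57967
1 = 334495·9491363 − 2355853·1347628
So 1 = (334495)·9491363 + (-2355853)·1347628.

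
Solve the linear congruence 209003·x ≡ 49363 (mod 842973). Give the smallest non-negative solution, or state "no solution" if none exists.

First find gcd(209003, 842973):
842973 = 4×209003 + 6961
209003 = 30×6961 + 173
6961 = 40×173 + 41
173 = 4×41 + 9
41 = 4×9 + 5
9 = 1×5 + 4
5 = 1×4 + 1
4 = 4×1 + 0
gcd = 1, so a unique solution mod 842973 exists.
Back-substitute for the Bézout coefficients:
1 = 5 − 4
1 = −9 + 2·5
1 = 2·41 − 9·9
1 = −9·173 + 38·41
1 = 38·6961 − 1529·173
1 = −1529·209003 + 45908·6961
1 = 45908·842973 − 185161·209003
So 209003·(-185161) ≡ 1 (mod 842973), giving 209003⁻¹ ≡ 657812.
x ≡ 209003⁻¹·49363 ≡ 657812·49363 ≡ 253796 (mod 842973).

253796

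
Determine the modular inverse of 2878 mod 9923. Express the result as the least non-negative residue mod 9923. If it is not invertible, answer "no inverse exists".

3010

Apply the Euclidean algorithm to 9923 and 2878:
9923 = 3*2878 + 1289
2878 = 2*1289 + 300
1289 = 4*300 + 89
300 = 3*89 + 33
89 = 2*33 + 23
33 = 1*23 + 10
23 = 2*10 + 3
10 = 3*3 + 1
3 = 3*1 + 0
Since gcd(2878, 9923) = 1, back-substitute to write 1 as a combination:
1 = 10 − 3·3
1 = −3·23 + 7·10
1 = 7·33 − 10·23
1 = −10·89 + 27·33
1 = 27·300 − 91·89
1 = −91·1289 + 391·300
1 = 391·2878 − 873·1289
1 = −873·9923 + 3010·2878
So 2878·3010 ≡ 1 (mod 9923).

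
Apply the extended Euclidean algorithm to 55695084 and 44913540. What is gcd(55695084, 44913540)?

12

Repeated division:
55695084 = 1·44913540 + 10781544
44913540 = 4·10781544 + 1787364
10781544 = 6·1787364 + 57360
1787364 = 31·57360 + 9204
57360 = 6·9204 + 2136
9204 = 4·2136 + 660
2136 = 3·660 + 156
660 = 4·156 + 36
156 = 4·36 + 12
36 = 3·12 + 0
gcd(55695084, 44913540) = 12.
Working backward:
12 = 156 − 4·36
12 = −4·660 + 17·156
12 = 17·2136 − 55·660
12 = −55·9204 + 237·2136
12 = 237·57360 − 1477·9204
12 = −1477·1787364 + 46024·57360
12 = 46024·10781544 − 277621·1787364
12 = −277621·44913540 + 1156508·10781544
12 = 1156508·55695084 − 1434129·44913540
So 12 = (1156508)·55695084 + (-1434129)·44913540.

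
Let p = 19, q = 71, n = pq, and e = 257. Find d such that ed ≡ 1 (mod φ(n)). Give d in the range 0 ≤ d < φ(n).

353

φ(n) = (p−1)(q−1) = 18·70 = 1260.
Need d with 257·d ≡ 1 (mod 1260). Apply the extended Euclidean algorithm:
1260 = 4*257 + 232
257 = 1*232 + 25
232 = 9*25 + 7
25 = 3*7 + 4
7 = 1*4 + 3
4 = 1*3 + 1
3 = 3*1 + 0
Back-substitute:
1 = 4 − 3
1 = −7 + 2·4
1 = 2·25 − 7·7
1 = −7·232 + 65·25
1 = 65·257 − 72·232
1 = −72·1260 + 353·257
So 257·353 ≡ 1 (mod 1260), hence d = 353.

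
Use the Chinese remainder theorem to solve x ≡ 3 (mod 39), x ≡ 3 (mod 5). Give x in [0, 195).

3

Write x = 3 + 39·k. Then 39·k ≡ 3 − 3 ≡ 0 (mod 5).
Need 39⁻¹ mod 5. Extended Euclid on (5, 4):
5 = 1×4 + 1
4 = 4×1 + 0
Back-substitute:
1 = 5 − 4
39⁻¹ ≡ 4 (mod 5), so k ≡ 4·0 ≡ 0 (mod 5).
x = 3 + 39·0 = 3.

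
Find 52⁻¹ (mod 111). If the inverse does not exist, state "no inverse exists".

Apply the Euclidean algorithm to 111 and 52:
111 = 2*52 + 7
52 = 7*7 + 3
7 = 2*3 + 1
3 = 3*1 + 0
The gcd is 1. Working backward:
1 = 7 − 2·3
1 = −2·52 + 15·7
1 = 15·111 − 32·52
Hence 52⁻¹ ≡ -32 ≡ 79 (mod 111).

79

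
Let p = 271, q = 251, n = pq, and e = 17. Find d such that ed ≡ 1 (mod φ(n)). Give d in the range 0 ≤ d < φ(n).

19853

φ(n) = (p−1)(q−1) = 270·250 = 67500.
Need d with 17·d ≡ 1 (mod 67500). Apply the extended Euclidean algorithm:
67500 = 3970*17 + 10
17 = 1*10 + 7
10 = 1*7 + 3
7 = 2*3 + 1
3 = 3*1 + 0
Back-substitute:
1 = 7 − 2·3
1 = −2·10 + 3·7
1 = 3·17 − 5·10
1 = −5·67500 + 19853·17
So 17·19853 ≡ 1 (mod 67500), hence d = 19853.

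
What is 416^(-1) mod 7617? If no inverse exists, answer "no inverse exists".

5255

gcd(7617, 416) by repeated division:
7617 = 18×416 + 129
416 = 3×129 + 29
129 = 4×29 + 13
29 = 2×13 + 3
13 = 4×3 + 1
3 = 3×1 + 0
The gcd is 1. Working backward:
1 = 13 − 4·3
1 = −4·29 + 9·13
1 = 9·129 − 40·29
1 = −40·416 + 129·129
1 = 129·7617 − 2362·416
Hence 416⁻¹ ≡ -2362 ≡ 5255 (mod 7617).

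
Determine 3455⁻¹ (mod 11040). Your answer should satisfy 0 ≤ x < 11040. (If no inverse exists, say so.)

Euclidean algorithm on 11040, 3455:
11040 = 3·3455 + 675
3455 = 5·675 + 80
675 = 8·80 + 35
80 = 2·35 + 10
35 = 3·10 + 5
10 = 2·5 + 0
gcd(3455, 11040) = 5 ≠ 1, so 3455 has no multiplicative inverse modulo 11040.

no inverse exists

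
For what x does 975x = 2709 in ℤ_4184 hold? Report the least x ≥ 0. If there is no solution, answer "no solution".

First find gcd(975, 4184):
4184 = 4·975 + 284
975 = 3·284 + 123
284 = 2·123 + 38
123 = 3·38 + 9
38 = 4·9 + 2
9 = 4·2 + 1
2 = 2·1 + 0
gcd = 1, so a unique solution mod 4184 exists.
Back-substitute for the Bézout coefficients:
1 = 9 − 4·2
1 = −4·38 + 17·9
1 = 17·123 − 55·38
1 = −55·284 + 127·123
1 = 127·975 − 436·284
1 = −436·4184 + 1871·975
So 975·(1871) ≡ 1 (mod 4184), giving 975⁻¹ ≡ 1871.
x ≡ 975⁻¹·2709 ≡ 1871·2709 ≡ 1715 (mod 4184).

1715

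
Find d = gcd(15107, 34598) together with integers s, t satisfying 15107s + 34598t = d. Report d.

Apply Euclid's algorithm to 34598 and 15107:
34598 = 2×15107 + 4384
15107 = 3×4384 + 1955
4384 = 2×1955 + 474
1955 = 4×474 + 59
474 = 8×59 + 2
59 = 29×2 + 1
2 = 2×1 + 0
gcd(15107, 34598) = 1.
Working backward:
1 = 59 − 29·2
1 = −29·474 + 233·59
1 = 233·1955 − 961·474
1 = −961·4384 + 2155·1955
1 = 2155·15107 − 7426·4384
1 = −7426·34598 + 17007·15107
So 1 = (-7426)·34598 + (17007)·15107.

1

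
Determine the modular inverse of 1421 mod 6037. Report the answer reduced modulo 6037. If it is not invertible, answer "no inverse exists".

gcd(6037, 1421) by repeated division:
6037 = 4·1421 + 353
1421 = 4·353 + 9
353 = 39·9 + 2
9 = 4·2 + 1
2 = 2·1 + 0
Since gcd(1421, 6037) = 1, back-substitute to write 1 as a combination:
1 = 9 − 4·2
1 = −4·353 + 157·9
1 = 157·1421 − 632·353
1 = −632·6037 + 2685·1421
So 1421·2685 ≡ 1 (mod 6037).

2685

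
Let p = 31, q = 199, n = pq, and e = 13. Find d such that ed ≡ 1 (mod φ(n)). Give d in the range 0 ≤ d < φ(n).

φ(n) = (p−1)(q−1) = 30·198 = 5940.
Need d with 13·d ≡ 1 (mod 5940). Apply the extended Euclidean algorithm:
5940 = 456·13 + 12
13 = 1·12 + 1
12 = 12·1 + 0
Back-substitute:
1 = 13 − 12
1 = −5940 + 457·13
So 13·457 ≡ 1 (mod 5940), hence d = 457.

457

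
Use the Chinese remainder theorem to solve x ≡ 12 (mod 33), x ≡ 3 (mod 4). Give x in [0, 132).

111

Write x = 12 + 33·k. Then 33·k ≡ 3 − 12 ≡ 3 (mod 4).
Need 33⁻¹ mod 4. Extended Euclid on (4, 1):
4 = 4·1 + 0
33⁻¹ ≡ 1 (mod 4), so k ≡ 1·3 ≡ 3 (mod 4).
x = 12 + 33·3 = 111.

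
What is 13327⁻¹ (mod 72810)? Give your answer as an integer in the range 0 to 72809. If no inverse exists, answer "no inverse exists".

Run Euclid on (72810, 13327):
72810 = 5×13327 + 6175
13327 = 2×6175 + 977
6175 = 6×977 + 313
977 = 3×313 + 38
313 = 8×38 + 9
38 = 4×9 + 2
9 = 4×2 + 1
2 = 2×1 + 0
gcd = 1, so the inverse exists. Back-substitute:
1 = 9 − 4·2
1 = −4·38 + 17·9
1 = 17·313 − 140·38
1 = −140·977 + 437·313
1 = 437·6175 − 2762·977
1 = −2762·13327 + 5961·6175
1 = 5961·72810 − 32567·13327
Thus 13327·(-32567) ≡ 1 (mod 72810); reducing, -32567 mod 72810 = 40243.

40243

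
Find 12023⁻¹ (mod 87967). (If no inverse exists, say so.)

Euclidean algorithm on 87967, 12023:
87967 = 7×12023 + 3806
12023 = 3×3806 + 605
3806 = 6×605 + 176
605 = 3×176 + 77
176 = 2×77 + 22
77 = 3×22 + 11
22 = 2×11 + 0
The gcd is 11, not 1, hence no inverse exists.

no inverse exists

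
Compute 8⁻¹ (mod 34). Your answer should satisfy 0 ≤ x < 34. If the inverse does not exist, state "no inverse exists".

no inverse exists

Compute gcd(8, 34):
34 = 4·8 + 2
8 = 4·2 + 0
gcd(8, 34) = 2 ≠ 1, so 8 has no multiplicative inverse modulo 34.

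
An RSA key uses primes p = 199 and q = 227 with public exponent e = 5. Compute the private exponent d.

φ(n) = (p−1)(q−1) = 198·226 = 44748.
Need d with 5·d ≡ 1 (mod 44748). Apply the extended Euclidean algorithm:
44748 = 8949×5 + 3
5 = 1×3 + 2
3 = 1×2 + 1
2 = 2×1 + 0
Back-substitute:
1 = 3 − 2
1 = −5 + 2·3
1 = 2·44748 − 17899·5
So 5·(-17899) ≡ 1 (mod 44748), hence d ≡ -17899 ≡ 26849 (mod 44748).

26849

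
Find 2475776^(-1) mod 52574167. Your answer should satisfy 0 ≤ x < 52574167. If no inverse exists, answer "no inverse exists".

17238943

Run Euclid on (52574167, 2475776):
52574167 = 21×2475776 + 582871
2475776 = 4×582871 + 144292
582871 = 4×144292 + 5703
144292 = 25×5703 + 1717
5703 = 3×1717 + 552
1717 = 3×552 + 61
552 = 9×61 + 3
61 = 20×3 + 1
3 = 3×1 + 0
Since gcd(2475776, 52574167) = 1, back-substitute to write 1 as a combination:
1 = 61 − 20·3
1 = −20·552 + 181·61
1 = 181·1717 − 563·552
1 = −563·5703 + 1870·1717
1 = 1870·144292 − 47313·5703
1 = −47313·582871 + 191122·144292
1 = 191122·2475776 − 811801·582871
1 = −811801·52574167 + 17238943·2475776
So 2475776·17238943 ≡ 1 (mod 52574167).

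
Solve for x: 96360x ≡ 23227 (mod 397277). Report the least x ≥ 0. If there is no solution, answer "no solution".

First find gcd(96360, 397277):
397277 = 4×96360 + 11837
96360 = 8×11837 + 1664
11837 = 7×1664 + 189
1664 = 8×189 + 152
189 = 1×152 + 37
152 = 4×37 + 4
37 = 9×4 + 1
4 = 4×1 + 0
gcd = 1, so a unique solution mod 397277 exists.
Back-substitute for the Bézout coefficients:
1 = 37 − 9·4
1 = −9·152 + 37·37
1 = 37·189 − 46·152
1 = −46·1664 + 405·189
1 = 405·11837 − 2881·1664
1 = −2881·96360 + 23453·11837
1 = 23453·397277 − 96693·96360
So 96360·(-96693) ≡ 1 (mod 397277), giving 96360⁻¹ ≡ 300584.
x ≡ 96360⁻¹·23227 ≡ 300584·23227 ≡ 315847 (mod 397277).

315847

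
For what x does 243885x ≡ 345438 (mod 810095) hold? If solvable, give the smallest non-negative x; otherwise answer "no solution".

no solution

gcd(243885, 810095):
810095 = 3·243885 + 78440
243885 = 3·78440 + 8565
78440 = 9·8565 + 1355
8565 = 6·1355 + 435
1355 = 3·435 + 50
435 = 8·50 + 35
50 = 1·35 + 15
35 = 2·15 + 5
15 = 3·5 + 0
gcd = 5, but 5 ∤ 345438, so the congruence has no solution.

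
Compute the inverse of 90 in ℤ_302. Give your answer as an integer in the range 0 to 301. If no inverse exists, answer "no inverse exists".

Compute gcd(90, 302):
302 = 3*90 + 32
90 = 2*32 + 26
32 = 1*26 + 6
26 = 4*6 + 2
6 = 3*2 + 0
The gcd is 2, not 1, hence no inverse exists.

no inverse exists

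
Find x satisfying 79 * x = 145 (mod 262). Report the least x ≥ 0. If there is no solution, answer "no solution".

35

First find gcd(79, 262):
262 = 3*79 + 25
79 = 3*25 + 4
25 = 6*4 + 1
4 = 4*1 + 0
gcd = 1, so a unique solution mod 262 exists.
Back-substitute for the Bézout coefficients:
1 = 25 − 6·4
1 = −6·79 + 19·25
1 = 19·262 − 63·79
So 79·(-63) ≡ 1 (mod 262), giving 79⁻¹ ≡ 199.
x ≡ 79⁻¹·145 ≡ 199·145 ≡ 35 (mod 262).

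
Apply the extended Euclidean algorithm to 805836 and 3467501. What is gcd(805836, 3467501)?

Apply Euclid's algorithm to 3467501 and 805836:
3467501 = 4*805836 + 244157
805836 = 3*244157 + 73365
244157 = 3*73365 + 24062
73365 = 3*24062 + 1179
24062 = 20*1179 + 482
1179 = 2*482 + 215
482 = 2*215 + 52
215 = 4*52 + 7
52 = 7*7 + 3
7 = 2*3 + 1
3 = 3*1 + 0
gcd(805836, 3467501) = 1.
Back-substituting:
1 = 7 − 2·3
1 = −2·52 + 15·7
1 = 15·215 − 62·52
1 = −62·482 + 139·215
1 = 139·1179 − 340·482
1 = −340·24062 + 6939·1179
1 = 6939·73365 − 21157·24062
1 = −21157·244157 + 70410·73365
1 = 70410·805836 − 232387·244157
1 = −232387·3467501 + 999958·805836
So 1 = (-232387)·3467501 + (999958)·805836.

1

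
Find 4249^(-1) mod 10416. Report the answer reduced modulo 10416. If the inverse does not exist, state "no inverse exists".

no inverse exists

Compute gcd(4249, 10416):
10416 = 2*4249 + 1918
4249 = 2*1918 + 413
1918 = 4*413 + 266
413 = 1*266 + 147
266 = 1*147 + 119
147 = 1*119 + 28
119 = 4*28 + 7
28 = 4*7 + 0
gcd(4249, 10416) = 7 ≠ 1, so 4249 has no multiplicative inverse modulo 10416.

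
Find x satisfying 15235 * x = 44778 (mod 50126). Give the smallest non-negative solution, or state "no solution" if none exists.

32204

First find gcd(15235, 50126):
50126 = 3×15235 + 4421
15235 = 3×4421 + 1972
4421 = 2×1972 + 477
1972 = 4×477 + 64
477 = 7×64 + 29
64 = 2×29 + 6
29 = 4×6 + 5
6 = 1×5 + 1
5 = 5×1 + 0
gcd = 1, so a unique solution mod 50126 exists.
Back-substitute for the Bézout coefficients:
1 = 6 − 5
1 = −29 + 5·6
1 = 5·64 − 11·29
1 = −11·477 + 82·64
1 = 82·1972 − 339·477
1 = −339·4421 + 760·1972
1 = 760·15235 − 2619·4421
1 = −2619·50126 + 8617·15235
So 15235·(8617) ≡ 1 (mod 50126), giving 15235⁻¹ ≡ 8617.
x ≡ 15235⁻¹·44778 ≡ 8617·44778 ≡ 32204 (mod 50126).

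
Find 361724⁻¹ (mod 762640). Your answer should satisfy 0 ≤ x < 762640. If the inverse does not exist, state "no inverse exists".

no inverse exists

Compute gcd(361724, 762640):
762640 = 2×361724 + 39192
361724 = 9×39192 + 8996
39192 = 4×8996 + 3208
8996 = 2×3208 + 2580
3208 = 1×2580 + 628
2580 = 4×628 + 68
628 = 9×68 + 16
68 = 4×16 + 4
16 = 4×4 + 0
The gcd is 4, not 1, hence no inverse exists.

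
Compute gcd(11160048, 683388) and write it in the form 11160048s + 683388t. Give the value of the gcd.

Repeated division:
11160048 = 16·683388 + 225840
683388 = 3·225840 + 5868
225840 = 38·5868 + 2856
5868 = 2·2856 + 156
2856 = 18·156 + 48
156 = 3·48 + 12
48 = 4·12 + 0
gcd(11160048, 683388) = 12.
Back-substituting:
12 = 156 − 3·48
12 = −3·2856 + 55·156
12 = 55·5868 − 113·2856
12 = −113·225840 + 4349·5868
12 = 4349·683388 − 13160·225840
12 = −13160·11160048 + 214909·683388
So 12 = (-13160)·11160048 + (214909)·683388.

12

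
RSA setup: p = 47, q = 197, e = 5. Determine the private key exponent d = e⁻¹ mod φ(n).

7213

φ(n) = (p−1)(q−1) = 46·196 = 9016.
Need d with 5·d ≡ 1 (mod 9016). Apply the extended Euclidean algorithm:
9016 = 1803·5 + 1
5 = 5·1 + 0
Back-substitute:
1 = 9016 − 1803·5
So 5·(-1803) ≡ 1 (mod 9016), hence d ≡ -1803 ≡ 7213 (mod 9016).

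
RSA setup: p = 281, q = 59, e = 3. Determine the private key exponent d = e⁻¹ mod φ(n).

10827

φ(n) = (p−1)(q−1) = 280·58 = 16240.
Need d with 3·d ≡ 1 (mod 16240). Apply the extended Euclidean algorithm:
16240 = 5413·3 + 1
3 = 3·1 + 0
Back-substitute:
1 = 16240 − 5413·3
So 3·(-5413) ≡ 1 (mod 16240), hence d ≡ -5413 ≡ 10827 (mod 16240).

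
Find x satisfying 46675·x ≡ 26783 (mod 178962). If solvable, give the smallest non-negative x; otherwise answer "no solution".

First find gcd(46675, 178962):
178962 = 3·46675 + 38937
46675 = 1·38937 + 7738
38937 = 5·7738 + 247
7738 = 31·247 + 81
247 = 3·81 + 4
81 = 20·4 + 1
4 = 4·1 + 0
gcd = 1, so a unique solution mod 178962 exists.
Back-substitute for the Bézout coefficients:
1 = 81 − 20·4
1 = −20·247 + 61·81
1 = 61·7738 − 1911·247
1 = −1911·38937 + 9616·7738
1 = 9616·46675 − 11527·38937
1 = −11527·178962 + 44197·46675
So 46675·(44197) ≡ 1 (mod 178962), giving 46675⁻¹ ≡ 44197.
x ≡ 46675⁻¹·26783 ≡ 44197·26783 ≡ 73583 (mod 178962).

73583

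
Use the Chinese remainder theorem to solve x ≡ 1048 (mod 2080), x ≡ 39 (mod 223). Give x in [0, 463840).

Write x = 1048 + 2080·k. Then 2080·k ≡ 39 − 1048 ≡ 106 (mod 223).
Need 2080⁻¹ mod 223. Extended Euclid on (223, 73):
223 = 3*73 + 4
73 = 18*4 + 1
4 = 4*1 + 0
Back-substitute:
1 = 73 − 18·4
1 = −18·223 + 55·73
2080⁻¹ ≡ 55 (mod 223), so k ≡ 55·106 ≡ 32 (mod 223).
x = 1048 + 2080·32 = 67608.

67608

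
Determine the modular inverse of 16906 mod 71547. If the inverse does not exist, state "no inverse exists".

38956

gcd(71547, 16906) by repeated division:
71547 = 4×16906 + 3923
16906 = 4×3923 + 1214
3923 = 3×1214 + 281
1214 = 4×281 + 90
281 = 3×90 + 11
90 = 8×11 + 2
11 = 5×2 + 1
2 = 2×1 + 0
The gcd is 1. Working backward:
1 = 11 − 5·2
1 = −5·90 + 41·11
1 = 41·281 − 128·90
1 = −128·1214 + 553·281
1 = 553·3923 − 1787·1214
1 = −1787·16906 + 7701·3923
1 = 7701·71547 − 32591·16906
Hence 16906⁻¹ ≡ -32591 ≡ 38956 (mod 71547).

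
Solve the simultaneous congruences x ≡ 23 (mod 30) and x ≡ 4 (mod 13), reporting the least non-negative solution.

173

Write x = 23 + 30·k. Then 30·k ≡ 4 − 23 ≡ 7 (mod 13).
Need 30⁻¹ mod 13. Extended Euclid on (13, 4):
13 = 3·4 + 1
4 = 4·1 + 0
Back-substitute:
1 = 13 − 3·4
30⁻¹ ≡ 10 (mod 13), so k ≡ 10·7 ≡ 5 (mod 13).
x = 23 + 30·5 = 173.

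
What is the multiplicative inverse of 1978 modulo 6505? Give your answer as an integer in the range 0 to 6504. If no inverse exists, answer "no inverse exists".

2062

Run Euclid on (6505, 1978):
6505 = 3·1978 + 571
1978 = 3·571 + 265
571 = 2·265 + 41
265 = 6·41 + 19
41 = 2·19 + 3
19 = 6·3 + 1
3 = 3·1 + 0
Since gcd(1978, 6505) = 1, back-substitute to write 1 as a combination:
1 = 19 − 6·3
1 = −6·41 + 13·19
1 = 13·265 − 84·41
1 = −84·571 + 181·265
1 = 181·1978 − 627·571
1 = −627·6505 + 2062·1978
So 1978·2062 ≡ 1 (mod 6505).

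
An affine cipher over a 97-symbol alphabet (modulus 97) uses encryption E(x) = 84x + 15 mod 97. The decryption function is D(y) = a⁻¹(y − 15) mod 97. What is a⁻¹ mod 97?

Run Euclid on (97, 84):
97 = 1·84 + 13
84 = 6·13 + 6
13 = 2·6 + 1
6 = 6·1 + 0
gcd = 1, so the inverse exists. Back-substitute:
1 = 13 − 2·6
1 = −2·84 + 13·13
1 = 13·97 − 15·84
Hence 84⁻¹ ≡ -15 ≡ 82 (mod 97).

82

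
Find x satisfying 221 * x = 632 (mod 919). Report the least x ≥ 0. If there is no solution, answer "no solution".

First find gcd(221, 919):
919 = 4·221 + 35
221 = 6·35 + 11
35 = 3·11 + 2
11 = 5·2 + 1
2 = 2·1 + 0
gcd = 1, so a unique solution mod 919 exists.
Back-substitute for the Bézout coefficients:
1 = 11 − 5·2
1 = −5·35 + 16·11
1 = 16·221 − 101·35
1 = −101·919 + 420·221
So 221·(420) ≡ 1 (mod 919), giving 221⁻¹ ≡ 420.
x ≡ 221⁻¹·632 ≡ 420·632 ≡ 768 (mod 919).

768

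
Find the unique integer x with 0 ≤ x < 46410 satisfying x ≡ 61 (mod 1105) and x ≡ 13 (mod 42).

6691

Write x = 61 + 1105·k. Then 1105·k ≡ 13 − 61 ≡ 36 (mod 42).
Need 1105⁻¹ mod 42. Extended Euclid on (42, 13):
42 = 3*13 + 3
13 = 4*3 + 1
3 = 3*1 + 0
Back-substitute:
1 = 13 − 4·3
1 = −4·42 + 13·13
1105⁻¹ ≡ 13 (mod 42), so k ≡ 13·36 ≡ 6 (mod 42).
x = 61 + 1105·6 = 6691.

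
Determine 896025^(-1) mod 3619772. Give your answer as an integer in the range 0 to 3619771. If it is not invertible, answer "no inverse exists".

no inverse exists

Euclidean algorithm on 3619772, 896025:
3619772 = 4·896025 + 35672
896025 = 25·35672 + 4225
35672 = 8·4225 + 1872
4225 = 2·1872 + 481
1872 = 3·481 + 429
481 = 1·429 + 52
429 = 8·52 + 13
52 = 4·13 + 0
The gcd is 13, not 1, hence no inverse exists.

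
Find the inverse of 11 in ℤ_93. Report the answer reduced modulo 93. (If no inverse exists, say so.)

gcd(93, 11) by repeated division:
93 = 8×11 + 5
11 = 2×5 + 1
5 = 5×1 + 0
gcd = 1, so the inverse exists. Back-substitute:
1 = 11 − 2·5
1 = −2·93 + 17·11
So 11·17 ≡ 1 (mod 93).

17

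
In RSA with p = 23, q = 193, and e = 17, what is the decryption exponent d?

φ(n) = (p−1)(q−1) = 22·192 = 4224.
Need d with 17·d ≡ 1 (mod 4224). Apply the extended Euclidean algorithm:
4224 = 248×17 + 8
17 = 2×8 + 1
8 = 8×1 + 0
Back-substitute:
1 = 17 − 2·8
1 = −2·4224 + 497·17
So 17·497 ≡ 1 (mod 4224), hence d = 497.

497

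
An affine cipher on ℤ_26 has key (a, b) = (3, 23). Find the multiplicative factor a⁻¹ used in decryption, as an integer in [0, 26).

Run Euclid on (26, 3):
26 = 8×3 + 2
3 = 1×2 + 1
2 = 2×1 + 0
The gcd is 1. Working backward:
1 = 3 − 2
1 = −26 + 9·3
So 3·9 ≡ 1 (mod 26).

9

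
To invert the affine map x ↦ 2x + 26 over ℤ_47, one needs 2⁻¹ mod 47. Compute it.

24

Extended Euclidean algorithm:
47 = 23*2 + 1
2 = 2*1 + 0
The gcd is 1. Working backward:
1 = 47 − 23·2
Hence 2⁻¹ ≡ -23 ≡ 24 (mod 47).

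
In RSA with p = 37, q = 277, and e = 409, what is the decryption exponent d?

φ(n) = (p−1)(q−1) = 36·276 = 9936.
Need d with 409·d ≡ 1 (mod 9936). Apply the extended Euclidean algorithm:
9936 = 24·409 + 120
409 = 3·120 + 49
120 = 2·49 + 22
49 = 2·22 + 5
22 = 4·5 + 2
5 = 2·2 + 1
2 = 2·1 + 0
Back-substitute:
1 = 5 − 2·2
1 = −2·22 + 9·5
1 = 9·49 − 20·22
1 = −20·120 + 49·49
1 = 49·409 − 167·120
1 = −167·9936 + 4057·409
So 409·4057 ≡ 1 (mod 9936), hence d = 4057.

4057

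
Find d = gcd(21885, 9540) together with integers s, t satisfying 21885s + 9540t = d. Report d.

15

Euclidean algorithm:
21885 = 2*9540 + 2805
9540 = 3*2805 + 1125
2805 = 2*1125 + 555
1125 = 2*555 + 15
555 = 37*15 + 0
gcd(21885, 9540) = 15.
Express as a combination:
15 = 1125 − 2·555
15 = −2·2805 + 5·1125
15 = 5·9540 − 17·2805
15 = −17·21885 + 39·9540
So 15 = (-17)·21885 + (39)·9540.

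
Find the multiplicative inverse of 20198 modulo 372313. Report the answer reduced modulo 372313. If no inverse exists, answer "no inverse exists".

Extended Euclidean algorithm:
372313 = 18*20198 + 8749
20198 = 2*8749 + 2700
8749 = 3*2700 + 649
2700 = 4*649 + 104
649 = 6*104 + 25
104 = 4*25 + 4
25 = 6*4 + 1
4 = 4*1 + 0
The gcd is 1. Working backward:
1 = 25 − 6·4
1 = −6·104 + 25·25
1 = 25·649 − 156·104
1 = −156·2700 + 649·649
1 = 649·8749 − 2103·2700
1 = −2103·20198 + 4855·8749
1 = 4855·372313 − 89493·20198
So 20198·(-89493) ≡ 1 (mod 372313), and -89493 ≡ 282820 (mod 372313).

282820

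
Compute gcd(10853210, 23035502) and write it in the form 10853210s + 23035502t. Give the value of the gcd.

Apply Euclid's algorithm to 23035502 and 10853210:
23035502 = 2×10853210 + 1329082
10853210 = 8×1329082 + 220554
1329082 = 6×220554 + 5758
220554 = 38×5758 + 1750
5758 = 3×1750 + 508
1750 = 3×508 + 226
508 = 2×226 + 56
226 = 4×56 + 2
56 = 28×2 + 0
gcd(10853210, 23035502) = 2.
Working backward:
2 = 226 − 4·56
2 = −4·508 + 9·226
2 = 9·1750 − 31·508
2 = −31·5758 + 102·1750
2 = 102·220554 − 3907·5758
2 = −3907·1329082 + 23544·220554
2 = 23544·10853210 − 192259·1329082
2 = −192259·23035502 + 408062·10853210
So 2 = (-192259)·23035502 + (408062)·10853210.

2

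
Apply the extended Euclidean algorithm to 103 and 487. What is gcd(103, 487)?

1

Apply Euclid's algorithm to 487 and 103:
487 = 4·103 + 75
103 = 1·75 + 28
75 = 2·28 + 19
28 = 1·19 + 9
19 = 2·9 + 1
9 = 9·1 + 0
gcd(103, 487) = 1.
Express as a combination:
1 = 19 − 2·9
1 = −2·28 + 3·19
1 = 3·75 − 8·28
1 = −8·103 + 11·75
1 = 11·487 − 52·103
So 1 = (11)·487 + (-52)·103.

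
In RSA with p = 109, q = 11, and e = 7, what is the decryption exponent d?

φ(n) = (p−1)(q−1) = 108·10 = 1080.
Need d with 7·d ≡ 1 (mod 1080). Apply the extended Euclidean algorithm:
1080 = 154*7 + 2
7 = 3*2 + 1
2 = 2*1 + 0
Back-substitute:
1 = 7 − 3·2
1 = −3·1080 + 463·7
So 7·463 ≡ 1 (mod 1080), hence d = 463.

463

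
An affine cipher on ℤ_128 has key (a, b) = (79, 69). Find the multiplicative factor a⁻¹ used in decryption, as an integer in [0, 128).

gcd(128, 79) by repeated division:
128 = 1·79 + 49
79 = 1·49 + 30
49 = 1·30 + 19
30 = 1·19 + 11
19 = 1·11 + 8
11 = 1·8 + 3
8 = 2·3 + 2
3 = 1·2 + 1
2 = 2·1 + 0
The gcd is 1. Working backward:
1 = 3 − 2
1 = −8 + 3·3
1 = 3·11 − 4·8
1 = −4·19 + 7·11
1 = 7·30 − 11·19
1 = −11·49 + 18·30
1 = 18·79 − 29·49
1 = −29·128 + 47·79
So 79·47 ≡ 1 (mod 128).

47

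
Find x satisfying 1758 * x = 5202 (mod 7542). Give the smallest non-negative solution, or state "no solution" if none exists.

First find gcd(1758, 7542):
7542 = 4*1758 + 510
1758 = 3*510 + 228
510 = 2*228 + 54
228 = 4*54 + 12
54 = 4*12 + 6
12 = 2*6 + 0
gcd = 6 and 6 | 5202, so solutions exist. Divide through by 6: 293x ≡ 867 (mod 1257).
Now find 293⁻¹ mod 1257:
1257 = 4×293 + 85
293 = 3×85 + 38
85 = 2×38 + 9
38 = 4×9 + 2
9 = 4×2 + 1
2 = 2×1 + 0
Back-substitute:
1 = 9 − 4·2
1 = −4·38 + 17·9
1 = 17·85 − 38·38
1 = −38·293 + 131·85
1 = 131·1257 − 562·293
So 293·(-562) ≡ 1 (mod 1257), i.e. 293⁻¹ ≡ 695.
Then x ≡ 695·867 ≡ 462 (mod 1257); the smallest non-negative solution is x = 462.

462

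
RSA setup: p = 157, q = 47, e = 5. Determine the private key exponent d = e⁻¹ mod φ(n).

φ(n) = (p−1)(q−1) = 156·46 = 7176.
Need d with 5·d ≡ 1 (mod 7176). Apply the extended Euclidean algorithm:
7176 = 1435×5 + 1
5 = 5×1 + 0
Back-substitute:
1 = 7176 − 1435·5
So 5·(-1435) ≡ 1 (mod 7176), hence d ≡ -1435 ≡ 5741 (mod 7176).

5741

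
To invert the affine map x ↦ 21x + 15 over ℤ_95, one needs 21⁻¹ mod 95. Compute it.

86

Extended Euclidean algorithm:
95 = 4*21 + 11
21 = 1*11 + 10
11 = 1*10 + 1
10 = 10*1 + 0
gcd = 1, so the inverse exists. Back-substitute:
1 = 11 − 10
1 = −21 + 2·11
1 = 2·95 − 9·21
Hence 21⁻¹ ≡ -9 ≡ 86 (mod 95).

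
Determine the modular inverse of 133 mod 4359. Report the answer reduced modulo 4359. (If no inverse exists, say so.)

3343

Run Euclid on (4359, 133):
4359 = 32*133 + 103
133 = 1*103 + 30
103 = 3*30 + 13
30 = 2*13 + 4
13 = 3*4 + 1
4 = 4*1 + 0
Since gcd(133, 4359) = 1, back-substitute to write 1 as a combination:
1 = 13 − 3·4
1 = −3·30 + 7·13
1 = 7·103 − 24·30
1 = −24·133 + 31·103
1 = 31·4359 − 1016·133
Hence 133⁻¹ ≡ -1016 ≡ 3343 (mod 4359).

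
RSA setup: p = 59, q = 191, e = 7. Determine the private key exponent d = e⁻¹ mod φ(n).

4723

φ(n) = (p−1)(q−1) = 58·190 = 11020.
Need d with 7·d ≡ 1 (mod 11020). Apply the extended Euclidean algorithm:
11020 = 1574*7 + 2
7 = 3*2 + 1
2 = 2*1 + 0
Back-substitute:
1 = 7 − 3·2
1 = −3·11020 + 4723·7
So 7·4723 ≡ 1 (mod 11020), hence d = 4723.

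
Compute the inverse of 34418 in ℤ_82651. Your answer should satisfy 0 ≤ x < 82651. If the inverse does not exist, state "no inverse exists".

gcd(82651, 34418) by repeated division:
82651 = 2·34418 + 13815
34418 = 2·13815 + 6788
13815 = 2·6788 + 239
6788 = 28·239 + 96
239 = 2·96 + 47
96 = 2·47 + 2
47 = 23·2 + 1
2 = 2·1 + 0
gcd = 1, so the inverse exists. Back-substitute:
1 = 47 − 23·2
1 = −23·96 + 47·47
1 = 47·239 − 117·96
1 = −117·6788 + 3323·239
1 = 3323·13815 − 6763·6788
1 = −6763·34418 + 16849·13815
1 = 16849·82651 − 40461·34418
So 34418·(-40461) ≡ 1 (mod 82651), and -40461 ≡ 42190 (mod 82651).

42190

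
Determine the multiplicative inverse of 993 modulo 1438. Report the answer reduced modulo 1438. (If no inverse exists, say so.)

1089

Apply the Euclidean algorithm to 1438 and 993:
1438 = 1×993 + 445
993 = 2×445 + 103
445 = 4×103 + 33
103 = 3×33 + 4
33 = 8×4 + 1
4 = 4×1 + 0
The gcd is 1. Working backward:
1 = 33 − 8·4
1 = −8·103 + 25·33
1 = 25·445 − 108·103
1 = −108·993 + 241·445
1 = 241·1438 − 349·993
Hence 993⁻¹ ≡ -349 ≡ 1089 (mod 1438).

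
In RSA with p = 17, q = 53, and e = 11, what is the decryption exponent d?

φ(n) = (p−1)(q−1) = 16·52 = 832.
Need d with 11·d ≡ 1 (mod 832). Apply the extended Euclidean algorithm:
832 = 75·11 + 7
11 = 1·7 + 4
7 = 1·4 + 3
4 = 1·3 + 1
3 = 3·1 + 0
Back-substitute:
1 = 4 − 3
1 = −7 + 2·4
1 = 2·11 − 3·7
1 = −3·832 + 227·11
So 11·227 ≡ 1 (mod 832), hence d = 227.

227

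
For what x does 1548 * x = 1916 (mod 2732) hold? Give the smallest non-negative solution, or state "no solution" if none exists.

First find gcd(1548, 2732):
2732 = 1*1548 + 1184
1548 = 1*1184 + 364
1184 = 3*364 + 92
364 = 3*92 + 88
92 = 1*88 + 4
88 = 22*4 + 0
gcd = 4 and 4 | 1916, so solutions exist. Divide through by 4: 387x ≡ 479 (mod 683).
Now find 387⁻¹ mod 683:
683 = 1*387 + 296
387 = 1*296 + 91
296 = 3*91 + 23
91 = 3*23 + 22
23 = 1*22 + 1
22 = 22*1 + 0
Back-substitute:
1 = 23 − 22
1 = −91 + 4·23
1 = 4·296 − 13·91
1 = −13·387 + 17·296
1 = 17·683 − 30·387
So 387·(-30) ≡ 1 (mod 683), i.e. 387⁻¹ ≡ 653.
Then x ≡ 653·479 ≡ 656 (mod 683); the smallest non-negative solution is x = 656.

656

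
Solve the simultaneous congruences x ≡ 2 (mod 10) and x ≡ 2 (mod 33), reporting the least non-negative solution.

Write x = 2 + 10·k. Then 10·k ≡ 2 − 2 ≡ 0 (mod 33).
Need 10⁻¹ mod 33. Extended Euclid on (33, 10):
33 = 3×10 + 3
10 = 3×3 + 1
3 = 3×1 + 0
Back-substitute:
1 = 10 − 3·3
1 = −3·33 + 10·10
10⁻¹ ≡ 10 (mod 33), so k ≡ 10·0 ≡ 0 (mod 33).
x = 2 + 10·0 = 2.

2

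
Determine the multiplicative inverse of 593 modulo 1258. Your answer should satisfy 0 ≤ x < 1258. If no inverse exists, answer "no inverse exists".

297

Extended Euclidean algorithm:
1258 = 2*593 + 72
593 = 8*72 + 17
72 = 4*17 + 4
17 = 4*4 + 1
4 = 4*1 + 0
gcd = 1, so the inverse exists. Back-substitute:
1 = 17 − 4·4
1 = −4·72 + 17·17
1 = 17·593 − 140·72
1 = −140·1258 + 297·593
So 593·297 ≡ 1 (mod 1258).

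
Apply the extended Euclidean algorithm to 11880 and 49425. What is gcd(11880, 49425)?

Repeated division:
49425 = 4×11880 + 1905
11880 = 6×1905 + 450
1905 = 4×450 + 105
450 = 4×105 + 30
105 = 3×30 + 15
30 = 2×15 + 0
gcd(11880, 49425) = 15.
Express as a combination:
15 = 105 − 3·30
15 = −3·450 + 13·105
15 = 13·1905 − 55·450
15 = −55·11880 + 343·1905
15 = 343·49425 − 1427·11880
So 15 = (343)·49425 + (-1427)·11880.

15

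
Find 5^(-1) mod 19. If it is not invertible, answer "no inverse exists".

4

Run Euclid on (19, 5):
19 = 3·5 + 4
5 = 1·4 + 1
4 = 4·1 + 0
The gcd is 1. Working backward:
1 = 5 − 4
1 = −19 + 4·5
So 5·4 ≡ 1 (mod 19).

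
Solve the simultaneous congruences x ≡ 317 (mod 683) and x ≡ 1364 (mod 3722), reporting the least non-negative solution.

1330118

Write x = 317 + 683·k. Then 683·k ≡ 1364 − 317 ≡ 1047 (mod 3722).
Need 683⁻¹ mod 3722. Extended Euclid on (3722, 683):
3722 = 5*683 + 307
683 = 2*307 + 69
307 = 4*69 + 31
69 = 2*31 + 7
31 = 4*7 + 3
7 = 2*3 + 1
3 = 3*1 + 0
Back-substitute:
1 = 7 − 2·3
1 = −2·31 + 9·7
1 = 9·69 − 20·31
1 = −20·307 + 89·69
1 = 89·683 − 198·307
1 = −198·3722 + 1079·683
683⁻¹ ≡ 1079 (mod 3722), so k ≡ 1079·1047 ≡ 1947 (mod 3722).
x = 317 + 683·1947 = 1330118.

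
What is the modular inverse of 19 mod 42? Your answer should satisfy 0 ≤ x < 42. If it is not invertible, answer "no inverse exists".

Apply the Euclidean algorithm to 42 and 19:
42 = 2*19 + 4
19 = 4*4 + 3
4 = 1*3 + 1
3 = 3*1 + 0
gcd = 1, so the inverse exists. Back-substitute:
1 = 4 − 3
1 = −19 + 5·4
1 = 5·42 − 11·19
So 19·(-11) ≡ 1 (mod 42), and -11 ≡ 31 (mod 42).

31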